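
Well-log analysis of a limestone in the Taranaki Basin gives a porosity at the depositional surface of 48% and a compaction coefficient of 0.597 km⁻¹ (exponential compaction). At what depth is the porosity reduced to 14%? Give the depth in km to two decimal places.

Invert Athy's law: z = ln(φ₀/φ) / k
z = ln(0.48/0.14) / 0.597 = ln(3.429) / 0.597 = 1.2321 / 0.597 = 2.064 km

2.06 km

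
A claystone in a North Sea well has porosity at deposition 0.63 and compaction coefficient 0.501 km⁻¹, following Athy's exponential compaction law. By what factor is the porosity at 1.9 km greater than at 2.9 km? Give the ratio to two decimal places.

1.65

φ(d₁)/φ(d₂) = e^(−k·d₁)/e^(−k·d₂) = e^{k(d₂−d₁)}
= exp(0.501 × 1) = exp(0.501) = 1.6504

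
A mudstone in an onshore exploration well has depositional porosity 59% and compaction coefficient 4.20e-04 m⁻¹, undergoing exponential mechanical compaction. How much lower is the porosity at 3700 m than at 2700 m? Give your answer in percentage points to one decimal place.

Working in km (1 km = 1000 m; k in km⁻¹ = k in m⁻¹ × 1000):
φ(2.7) = 0.59·e^(−0.42×2.7) = 0.1898
φ(3.7) = 0.59·e^(−0.42×3.7) = 0.1247
Δφ = 0.1898 − 0.1247 = 0.0651

6.5 percentage points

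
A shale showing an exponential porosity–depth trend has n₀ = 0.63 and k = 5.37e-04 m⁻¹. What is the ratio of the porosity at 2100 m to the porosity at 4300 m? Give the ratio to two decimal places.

3.26

Working in km (1 km = 1000 m; k in km⁻¹ = k in m⁻¹ × 1000):
n(z₁)/n(z₂) = e^(−k·z₁)/e^(−k·z₂) = e^{k(z₂−z₁)}
= exp(0.537 × 2.2) = exp(1.181) = 3.2589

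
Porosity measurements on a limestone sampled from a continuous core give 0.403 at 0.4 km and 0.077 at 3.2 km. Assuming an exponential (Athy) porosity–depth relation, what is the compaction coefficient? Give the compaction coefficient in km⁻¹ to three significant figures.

0.591 km⁻¹

Athy: φ(Z) = φ₀ e^(−kZ) ⇒ φ₁/φ₂ = e^{k(Z₂−Z₁)} ⇒ k = ln(φ₁/φ₂)/(Z₂−Z₁)
k = ln(0.403/0.077) / (3.2 − 0.4) = ln(5.234) / 2.8 = 1.6551 / 2.8 = 0.5911 km⁻¹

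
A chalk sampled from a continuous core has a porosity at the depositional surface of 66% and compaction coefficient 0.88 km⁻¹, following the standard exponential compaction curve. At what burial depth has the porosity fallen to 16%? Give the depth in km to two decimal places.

1.61 km

Invert Athy's law: z = ln(phi₀/phi) / c
z = ln(0.66/0.16) / 0.88 = ln(4.125) / 0.88 = 1.4171 / 0.88 = 1.610 km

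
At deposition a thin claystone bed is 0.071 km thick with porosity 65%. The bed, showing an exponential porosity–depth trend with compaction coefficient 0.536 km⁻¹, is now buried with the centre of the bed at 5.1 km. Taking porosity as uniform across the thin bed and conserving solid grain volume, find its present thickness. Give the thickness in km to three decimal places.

0.026 km

Porosity at 5.1 km: φ = 0.65·exp(−0.536×5.1) = 0.0422
Solid-volume conservation: h(1−φ) = h₀(1−φ₀) ⇒ h = h₀·(1−φ₀)/(1−φ)
h = 0.071 × (1 − 0.65)/(1 − 0.0422) = 0.071 × 0.3654 = 0.0259 km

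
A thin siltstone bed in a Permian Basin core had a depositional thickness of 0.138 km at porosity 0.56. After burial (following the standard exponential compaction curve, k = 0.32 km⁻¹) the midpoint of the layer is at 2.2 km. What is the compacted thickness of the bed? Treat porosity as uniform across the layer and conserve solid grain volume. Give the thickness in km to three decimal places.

Porosity at 2.2 km: n = 0.56·exp(−0.32×2.2) = 0.2770
Solid-volume conservation: h(1−n) = h₀(1−n₀) ⇒ h = h₀·(1−n₀)/(1−n)
h = 0.138 × (1 − 0.56)/(1 − 0.2770) = 0.138 × 0.6086 = 0.0840 km

0.084 km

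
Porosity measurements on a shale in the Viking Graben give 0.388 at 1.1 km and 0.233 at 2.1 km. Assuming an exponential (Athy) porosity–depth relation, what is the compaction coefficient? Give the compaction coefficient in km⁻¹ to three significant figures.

Athy: phi(z) = phi₀ e^(−cz) ⇒ phi₁/phi₂ = e^{c(z₂−z₁)} ⇒ c = ln(phi₁/phi₂)/(z₂−z₁)
c = ln(0.388/0.233) / (2.1 − 1.1) = ln(1.665) / 1 = 0.5100 / 1 = 0.51 km⁻¹

0.510 km⁻¹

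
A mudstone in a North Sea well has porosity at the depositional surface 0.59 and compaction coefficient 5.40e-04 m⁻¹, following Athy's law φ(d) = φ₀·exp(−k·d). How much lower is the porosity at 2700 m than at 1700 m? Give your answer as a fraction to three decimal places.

0.098

Working in km (1 km = 1000 m; k in km⁻¹ = k in m⁻¹ × 1000):
φ(1.7) = 0.59·e^(−0.54×1.7) = 0.2356
φ(2.7) = 0.59·e^(−0.54×2.7) = 0.1373
Δφ = 0.2356 − 0.1373 = 0.0983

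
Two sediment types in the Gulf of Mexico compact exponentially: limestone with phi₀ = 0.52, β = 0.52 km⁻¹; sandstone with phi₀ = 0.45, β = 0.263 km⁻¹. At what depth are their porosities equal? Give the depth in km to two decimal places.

0.56 km

Set phi₀ₐ e^(−βₐd) = phi₀ᵦ e^(−βᵦd) ⇒ ln(phi₀ₐ/phi₀ᵦ) = (βₐ − βᵦ)·d
d = ln(0.52/0.45) / (0.52 − 0.263) = 0.1446 / 0.257 = 0.563 km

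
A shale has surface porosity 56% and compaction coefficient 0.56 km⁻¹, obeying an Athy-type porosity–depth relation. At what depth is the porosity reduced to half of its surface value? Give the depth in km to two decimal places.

1.24 km

n/n₀ = 1/2 ⇒ exp(−c·z) = 1/2 ⇒ z = ln(2) / c
z = 0.6931 / 0.56 = 1.238 km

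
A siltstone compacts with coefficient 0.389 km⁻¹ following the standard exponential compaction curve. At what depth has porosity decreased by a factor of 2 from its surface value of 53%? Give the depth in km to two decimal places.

n/n₀ = 1/2 ⇒ exp(−c·Z) = 1/2 ⇒ Z = ln(2) / c
Z = 0.6931 / 0.389 = 1.782 km

1.78 km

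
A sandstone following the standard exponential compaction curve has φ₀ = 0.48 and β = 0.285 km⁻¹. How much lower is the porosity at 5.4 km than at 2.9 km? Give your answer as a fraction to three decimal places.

0.107

φ(2.9) = 0.48·e^(−0.285×2.9) = 0.2100
φ(5.4) = 0.48·e^(−0.285×5.4) = 0.1030
Δφ = 0.2100 − 0.1030 = 0.1070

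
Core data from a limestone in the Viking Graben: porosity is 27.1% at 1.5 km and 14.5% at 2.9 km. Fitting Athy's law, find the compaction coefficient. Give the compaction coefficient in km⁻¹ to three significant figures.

Athy: n(z) = n₀ e^(−βz) ⇒ n₁/n₂ = e^{β(z₂−z₁)} ⇒ β = ln(n₁/n₂)/(z₂−z₁)
β = ln(0.271/0.145) / (2.9 − 1.5) = ln(1.869) / 1.4 = 0.6254 / 1.4 = 0.4467 km⁻¹

0.447 km⁻¹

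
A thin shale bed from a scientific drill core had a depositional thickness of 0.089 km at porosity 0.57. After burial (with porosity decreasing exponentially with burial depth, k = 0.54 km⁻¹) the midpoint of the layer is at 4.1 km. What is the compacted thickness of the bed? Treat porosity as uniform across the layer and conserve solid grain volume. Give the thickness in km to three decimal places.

Porosity at 4.1 km: n = 0.57·exp(−0.54×4.1) = 0.0623
Solid-volume conservation: h(1−n) = h₀(1−n₀) ⇒ h = h₀·(1−n₀)/(1−n)
h = 0.089 × (1 − 0.57)/(1 − 0.0623) = 0.089 × 0.4586 = 0.0408 km

0.041 km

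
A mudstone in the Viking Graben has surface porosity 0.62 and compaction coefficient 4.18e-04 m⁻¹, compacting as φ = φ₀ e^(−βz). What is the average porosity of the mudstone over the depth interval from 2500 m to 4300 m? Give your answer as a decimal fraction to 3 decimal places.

0.153

Working in km (1 km = 1000 m; β in km⁻¹ = β in m⁻¹ × 1000):
⟨φ⟩ = (1/(z₂−z₁)) ∫ φ₀ e^(−βz) dz = φ₀·(e^(−β·z₁) − e^(−β·z₂)) / (β·(z₂−z₁))
e^(−0.418×2.5) = 0.3517; e^(−0.418×4.3) = 0.1657
⟨φ⟩ = 0.62 × (0.3517 − 0.1657) / (0.418 × 1.8) = 0.62 × 0.2472 = 0.1532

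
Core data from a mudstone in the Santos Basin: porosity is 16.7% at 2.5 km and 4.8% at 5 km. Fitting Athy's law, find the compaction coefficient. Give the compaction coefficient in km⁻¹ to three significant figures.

Athy: n(d) = n₀ e^(−βd) ⇒ n₁/n₂ = e^{β(d₂−d₁)} ⇒ β = ln(n₁/n₂)/(d₂−d₁)
β = ln(0.167/0.048) / (5 − 2.5) = ln(3.479) / 2.5 = 1.2468 / 2.5 = 0.4987 km⁻¹

0.499 km⁻¹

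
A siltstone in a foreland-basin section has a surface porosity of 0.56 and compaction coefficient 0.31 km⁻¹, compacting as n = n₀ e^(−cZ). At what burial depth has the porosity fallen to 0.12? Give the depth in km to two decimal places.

Invert Athy's law: Z = ln(n₀/n) / c
Z = ln(0.56/0.12) / 0.31 = ln(4.667) / 0.31 = 1.5404 / 0.31 = 4.969 km

4.97 km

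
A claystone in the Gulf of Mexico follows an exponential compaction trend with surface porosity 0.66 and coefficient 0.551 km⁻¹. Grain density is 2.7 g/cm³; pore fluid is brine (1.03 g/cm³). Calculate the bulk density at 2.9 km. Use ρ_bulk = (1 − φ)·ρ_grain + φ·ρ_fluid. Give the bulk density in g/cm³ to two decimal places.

2.48 g/cm³

Porosity at depth: n = 0.66·exp(−0.551×2.9) = 0.66×0.2023 = 0.1335
Bulk density: ρ_b = (1−n)ρ_g + n·ρ_f = 0.8665×2.7 + 0.1335×1.03
       = 2.339 + 0.138 = 2.477 g/cm³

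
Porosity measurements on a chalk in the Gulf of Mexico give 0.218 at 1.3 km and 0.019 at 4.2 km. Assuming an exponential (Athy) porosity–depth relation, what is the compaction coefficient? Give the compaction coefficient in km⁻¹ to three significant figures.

0.841 km⁻¹

Athy: n(Z) = n₀ e^(−kZ) ⇒ n₁/n₂ = e^{k(Z₂−Z₁)} ⇒ k = ln(n₁/n₂)/(Z₂−Z₁)
k = ln(0.218/0.019) / (4.2 − 1.3) = ln(11.47) / 2.9 = 2.4401 / 2.9 = 0.8414 km⁻¹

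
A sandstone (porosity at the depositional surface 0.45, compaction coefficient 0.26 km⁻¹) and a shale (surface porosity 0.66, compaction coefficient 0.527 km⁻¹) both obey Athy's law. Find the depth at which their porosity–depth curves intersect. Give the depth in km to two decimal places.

1.43 km

Set φ₀ₐ e^(−kₐZ) = φ₀ᵦ e^(−kᵦZ) ⇒ ln(φ₀ₐ/φ₀ᵦ) = (kₐ − kᵦ)·Z
Z = ln(0.45/0.66) / (0.26 − 0.527) = -0.3830 / -0.267 = 1.434 km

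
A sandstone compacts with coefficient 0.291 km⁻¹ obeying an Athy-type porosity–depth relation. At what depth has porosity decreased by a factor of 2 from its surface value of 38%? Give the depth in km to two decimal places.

φ/φ₀ = 1/2 ⇒ exp(−k·d) = 1/2 ⇒ d = ln(2) / k
d = 0.6931 / 0.291 = 2.382 km

2.38 km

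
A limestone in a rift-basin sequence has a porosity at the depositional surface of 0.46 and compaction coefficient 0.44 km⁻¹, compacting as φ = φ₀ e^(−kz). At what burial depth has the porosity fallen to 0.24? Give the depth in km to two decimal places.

Invert Athy's law: z = ln(φ₀/φ) / k
z = ln(0.46/0.24) / 0.44 = ln(1.917) / 0.44 = 0.6506 / 0.44 = 1.479 km

1.48 km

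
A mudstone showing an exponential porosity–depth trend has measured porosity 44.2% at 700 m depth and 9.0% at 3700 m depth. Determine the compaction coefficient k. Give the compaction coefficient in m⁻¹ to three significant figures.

Working in km (1 km = 1000 m; k in km⁻¹ = k in m⁻¹ × 1000):
Athy: n(d) = n₀ e^(−kd) ⇒ n₁/n₂ = e^{k(d₂−d₁)} ⇒ k = ln(n₁/n₂)/(d₂−d₁)
k = ln(0.442/0.09) / (3.7 − 0.7) = ln(4.911) / 3 = 1.5915 / 3 = 0.5305 km⁻¹

0.000531 m⁻¹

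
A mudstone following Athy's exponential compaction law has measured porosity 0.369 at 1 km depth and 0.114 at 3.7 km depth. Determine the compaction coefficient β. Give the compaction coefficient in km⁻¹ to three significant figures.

0.435 km⁻¹

Athy: n(z) = n₀ e^(−βz) ⇒ n₁/n₂ = e^{β(z₂−z₁)} ⇒ β = ln(n₁/n₂)/(z₂−z₁)
β = ln(0.369/0.114) / (3.7 − 1) = ln(3.237) / 2.7 = 1.1746 / 2.7 = 0.435 km⁻¹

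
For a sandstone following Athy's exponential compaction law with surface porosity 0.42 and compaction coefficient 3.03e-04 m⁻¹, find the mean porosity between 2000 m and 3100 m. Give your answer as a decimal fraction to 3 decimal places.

Working in km (1 km = 1000 m; k in km⁻¹ = k in m⁻¹ × 1000):
⟨φ⟩ = (1/(d₂−d₁)) ∫ φ₀ e^(−kd) dd = φ₀·(e^(−k·d₁) − e^(−k·d₂)) / (k·(d₂−d₁))
e^(−0.303×2) = 0.5455; e^(−0.303×3.1) = 0.3909
⟨φ⟩ = 0.42 × (0.5455 − 0.3909) / (0.303 × 1.1) = 0.42 × 0.4639 = 0.1948

0.195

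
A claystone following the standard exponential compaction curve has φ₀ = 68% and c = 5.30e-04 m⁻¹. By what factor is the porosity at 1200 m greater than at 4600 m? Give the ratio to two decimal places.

Working in km (1 km = 1000 m; c in km⁻¹ = c in m⁻¹ × 1000):
φ(z₁)/φ(z₂) = e^(−c·z₁)/e^(−c·z₂) = e^{c(z₂−z₁)}
= exp(0.53 × 3.4) = exp(1.802) = 6.0618

6.06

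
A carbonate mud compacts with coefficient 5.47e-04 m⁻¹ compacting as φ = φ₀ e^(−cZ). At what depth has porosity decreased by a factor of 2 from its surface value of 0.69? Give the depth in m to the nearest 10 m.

Working in km (1 km = 1000 m; c in km⁻¹ = c in m⁻¹ × 1000):
φ/φ₀ = 1/2 ⇒ exp(−c·Z) = 1/2 ⇒ Z = ln(2) / c
Z = 0.6931 / 0.547 = 1.267 km

1270 m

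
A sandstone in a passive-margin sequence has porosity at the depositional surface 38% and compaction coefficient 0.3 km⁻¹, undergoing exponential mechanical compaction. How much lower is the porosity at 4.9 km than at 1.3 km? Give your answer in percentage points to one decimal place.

17.0 percentage points

n(1.3) = 0.38·e^(−0.3×1.3) = 0.2573
n(4.9) = 0.38·e^(−0.3×4.9) = 0.0874
Δn = 0.2573 − 0.0874 = 0.1699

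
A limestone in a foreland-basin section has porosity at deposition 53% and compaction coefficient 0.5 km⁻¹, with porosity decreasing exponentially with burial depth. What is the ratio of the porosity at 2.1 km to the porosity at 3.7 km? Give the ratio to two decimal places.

φ(d₁)/φ(d₂) = e^(−β·d₁)/e^(−β·d₂) = e^{β(d₂−d₁)}
= exp(0.5 × 1.6) = exp(0.8) = 2.2255

2.23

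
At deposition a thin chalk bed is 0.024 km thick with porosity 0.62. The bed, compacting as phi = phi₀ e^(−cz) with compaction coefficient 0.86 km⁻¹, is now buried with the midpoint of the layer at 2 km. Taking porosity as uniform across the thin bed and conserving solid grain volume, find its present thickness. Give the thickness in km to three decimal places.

0.010 km

Porosity at 2 km: phi = 0.62·exp(−0.86×2) = 0.1110
Solid-volume conservation: h(1−phi) = h₀(1−phi₀) ⇒ h = h₀·(1−phi₀)/(1−phi)
h = 0.024 × (1 − 0.62)/(1 − 0.1110) = 0.024 × 0.4275 = 0.0103 km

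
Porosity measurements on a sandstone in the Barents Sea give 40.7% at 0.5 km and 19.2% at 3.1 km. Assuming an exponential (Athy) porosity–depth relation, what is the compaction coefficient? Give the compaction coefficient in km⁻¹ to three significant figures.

Athy: φ(Z) = φ₀ e^(−βZ) ⇒ φ₁/φ₂ = e^{β(Z₂−Z₁)} ⇒ β = ln(φ₁/φ₂)/(Z₂−Z₁)
β = ln(0.407/0.192) / (3.1 − 0.5) = ln(2.12) / 2.6 = 0.7513 / 2.6 = 0.289 km⁻¹

0.289 km⁻¹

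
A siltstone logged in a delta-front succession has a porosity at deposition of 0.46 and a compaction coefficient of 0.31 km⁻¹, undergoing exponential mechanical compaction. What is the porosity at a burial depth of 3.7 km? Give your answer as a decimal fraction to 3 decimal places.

0.146

phi = phi₀·exp(−β·d) = 0.46 × exp(−0.31 × 3.7) = 0.46 × exp(−1.147)
  = 0.46 × 0.3176 = 0.1461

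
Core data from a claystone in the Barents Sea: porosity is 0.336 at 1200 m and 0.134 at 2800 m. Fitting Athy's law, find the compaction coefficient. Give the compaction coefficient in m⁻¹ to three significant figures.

0.000575 m⁻¹

Working in km (1 km = 1000 m; k in km⁻¹ = k in m⁻¹ × 1000):
Athy: n(d) = n₀ e^(−kd) ⇒ n₁/n₂ = e^{k(d₂−d₁)} ⇒ k = ln(n₁/n₂)/(d₂−d₁)
k = ln(0.336/0.134) / (2.8 − 1.2) = ln(2.507) / 1.6 = 0.9193 / 1.6 = 0.5745 km⁻¹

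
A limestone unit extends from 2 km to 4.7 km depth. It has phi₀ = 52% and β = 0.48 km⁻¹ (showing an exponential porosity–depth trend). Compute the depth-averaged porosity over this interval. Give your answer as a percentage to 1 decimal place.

⟨phi⟩ = (1/(d₂−d₁)) ∫ phi₀ e^(−βd) dd = phi₀·(e^(−β·d₁) − e^(−β·d₂)) / (β·(d₂−d₁))
e^(−0.48×2) = 0.3829; e^(−0.48×4.7) = 0.1048
⟨phi⟩ = 0.52 × (0.3829 − 0.1048) / (0.48 × 2.7) = 0.52 × 0.2146 = 0.1116

11.2%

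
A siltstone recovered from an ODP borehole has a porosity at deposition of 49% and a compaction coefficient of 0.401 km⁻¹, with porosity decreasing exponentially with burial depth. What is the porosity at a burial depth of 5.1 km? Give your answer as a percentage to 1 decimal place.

n = n₀·exp(−k·Z) = 0.49 × exp(−0.401 × 5.1) = 0.49 × exp(−2.045)
  = 0.49 × 0.1294 = 0.0634

6.3%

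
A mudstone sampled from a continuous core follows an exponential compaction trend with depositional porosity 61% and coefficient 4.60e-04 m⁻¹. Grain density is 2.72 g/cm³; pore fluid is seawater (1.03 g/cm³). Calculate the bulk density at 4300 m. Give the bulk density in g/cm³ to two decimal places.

Working in km (1 km = 1000 m; c in km⁻¹ = c in m⁻¹ × 1000):
Porosity at depth: n = 0.61·exp(−0.46×4.3) = 0.61×0.1383 = 0.0844
Bulk density: ρ_b = (1−n)ρ_g + n·ρ_f = 0.9156×2.72 + 0.0844×1.03
       = 2.490 + 0.087 = 2.577 g/cm³

2.58 g/cm³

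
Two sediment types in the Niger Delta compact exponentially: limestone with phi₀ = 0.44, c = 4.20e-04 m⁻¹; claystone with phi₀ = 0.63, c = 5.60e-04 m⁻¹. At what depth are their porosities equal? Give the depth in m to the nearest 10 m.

2560 m

Working in km (1 km = 1000 m; c in km⁻¹ = c in m⁻¹ × 1000):
Set phi₀ₐ e^(−cₐz) = phi₀ᵦ e^(−cᵦz) ⇒ ln(phi₀ₐ/phi₀ᵦ) = (cₐ − cᵦ)·z
z = ln(0.44/0.63) / (0.42 − 0.56) = -0.3589 / -0.14 = 2.564 km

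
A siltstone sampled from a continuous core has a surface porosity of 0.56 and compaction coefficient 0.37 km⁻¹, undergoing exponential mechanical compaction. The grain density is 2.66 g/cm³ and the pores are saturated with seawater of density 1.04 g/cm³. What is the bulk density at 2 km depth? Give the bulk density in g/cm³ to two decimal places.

2.23 g/cm³

Porosity at depth: φ = 0.56·exp(−0.37×2) = 0.56×0.4771 = 0.2672
Bulk density: ρ_b = (1−φ)ρ_g + φ·ρ_f = 0.7328×2.66 + 0.2672×1.04
       = 1.949 + 0.278 = 2.227 g/cm³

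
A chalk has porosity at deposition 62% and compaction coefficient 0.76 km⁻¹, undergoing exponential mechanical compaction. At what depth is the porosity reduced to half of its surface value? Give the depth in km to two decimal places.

0.91 km

φ/φ₀ = 1/2 ⇒ exp(−k·Z) = 1/2 ⇒ Z = ln(2) / k
Z = 0.6931 / 0.76 = 0.912 km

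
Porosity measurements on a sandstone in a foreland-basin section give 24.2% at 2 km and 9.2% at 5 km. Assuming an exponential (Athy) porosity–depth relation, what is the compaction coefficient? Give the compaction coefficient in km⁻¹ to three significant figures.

0.322 km⁻¹

Athy: phi(d) = phi₀ e^(−βd) ⇒ phi₁/phi₂ = e^{β(d₂−d₁)} ⇒ β = ln(phi₁/phi₂)/(d₂−d₁)
β = ln(0.242/0.092) / (5 − 2) = ln(2.63) / 3 = 0.9671 / 3 = 0.3224 km⁻¹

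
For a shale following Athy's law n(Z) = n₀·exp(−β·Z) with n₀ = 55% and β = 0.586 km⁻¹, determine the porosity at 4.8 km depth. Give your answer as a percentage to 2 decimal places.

3.30%

n = n₀·exp(−β·Z) = 0.55 × exp(−0.586 × 4.8) = 0.55 × exp(−2.813)
  = 0.55 × 0.0600 = 0.0330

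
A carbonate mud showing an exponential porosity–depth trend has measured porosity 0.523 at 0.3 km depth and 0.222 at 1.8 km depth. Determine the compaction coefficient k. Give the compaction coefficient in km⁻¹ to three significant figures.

Athy: phi(z) = phi₀ e^(−kz) ⇒ phi₁/phi₂ = e^{k(z₂−z₁)} ⇒ k = ln(phi₁/phi₂)/(z₂−z₁)
k = ln(0.523/0.222) / (1.8 − 0.3) = ln(2.356) / 1.5 = 0.8569 / 1.5 = 0.5713 km⁻¹

0.571 km⁻¹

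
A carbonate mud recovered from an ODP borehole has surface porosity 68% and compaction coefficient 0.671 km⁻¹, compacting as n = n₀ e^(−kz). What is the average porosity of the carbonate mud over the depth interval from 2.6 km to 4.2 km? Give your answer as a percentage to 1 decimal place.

⟨n⟩ = (1/(z₂−z₁)) ∫ n₀ e^(−kz) dz = n₀·(e^(−k·z₁) − e^(−k·z₂)) / (k·(z₂−z₁))
e^(−0.671×2.6) = 0.1747; e^(−0.671×4.2) = 0.0597
⟨n⟩ = 0.68 × (0.1747 − 0.0597) / (0.671 × 1.6) = 0.68 × 0.1071 = 0.0728

7.3%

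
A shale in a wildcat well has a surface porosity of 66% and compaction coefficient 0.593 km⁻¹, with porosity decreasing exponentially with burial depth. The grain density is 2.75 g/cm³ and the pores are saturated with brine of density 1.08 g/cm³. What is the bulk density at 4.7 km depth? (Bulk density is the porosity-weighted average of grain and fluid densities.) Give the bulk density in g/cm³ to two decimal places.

Porosity at depth: phi = 0.66·exp(−0.593×4.7) = 0.66×0.0616 = 0.0407
Bulk density: ρ_b = (1−phi)ρ_g + phi·ρ_f = 0.9593×2.75 + 0.0407×1.08
       = 2.638 + 0.044 = 2.682 g/cm³

2.68 g/cm³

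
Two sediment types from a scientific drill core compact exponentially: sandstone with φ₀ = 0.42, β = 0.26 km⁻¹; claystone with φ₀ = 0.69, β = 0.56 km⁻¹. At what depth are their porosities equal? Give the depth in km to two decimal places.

Set φ₀ₐ e^(−βₐZ) = φ₀ᵦ e^(−βᵦZ) ⇒ ln(φ₀ₐ/φ₀ᵦ) = (βₐ − βᵦ)·Z
Z = ln(0.42/0.69) / (0.26 − 0.56) = -0.4964 / -0.3 = 1.655 km

1.65 km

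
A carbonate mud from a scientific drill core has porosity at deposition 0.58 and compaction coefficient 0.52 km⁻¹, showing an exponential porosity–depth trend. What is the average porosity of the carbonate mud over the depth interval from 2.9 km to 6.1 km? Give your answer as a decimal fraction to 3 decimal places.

0.063

⟨φ⟩ = (1/(z₂−z₁)) ∫ φ₀ e^(−βz) dz = φ₀·(e^(−β·z₁) − e^(−β·z₂)) / (β·(z₂−z₁))
e^(−0.52×2.9) = 0.2214; e^(−0.52×6.1) = 0.0419
⟨φ⟩ = 0.58 × (0.2214 − 0.0419) / (0.52 × 3.2) = 0.58 × 0.1078 = 0.0625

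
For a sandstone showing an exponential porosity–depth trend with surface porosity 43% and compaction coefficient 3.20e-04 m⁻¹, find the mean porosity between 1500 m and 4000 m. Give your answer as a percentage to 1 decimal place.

18.3%

Working in km (1 km = 1000 m; k in km⁻¹ = k in m⁻¹ × 1000):
⟨n⟩ = (1/(z₂−z₁)) ∫ n₀ e^(−kz) dz = n₀·(e^(−k·z₁) − e^(−k·z₂)) / (k·(z₂−z₁))
e^(−0.32×1.5) = 0.6188; e^(−0.32×4) = 0.2780
⟨n⟩ = 0.43 × (0.6188 − 0.2780) / (0.32 × 2.5) = 0.43 × 0.4259 = 0.1832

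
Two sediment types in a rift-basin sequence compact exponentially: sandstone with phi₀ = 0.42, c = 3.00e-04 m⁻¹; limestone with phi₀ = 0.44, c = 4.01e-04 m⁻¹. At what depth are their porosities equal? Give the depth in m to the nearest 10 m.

Working in km (1 km = 1000 m; c in km⁻¹ = c in m⁻¹ × 1000):
Set phi₀ₐ e^(−cₐd) = phi₀ᵦ e^(−cᵦd) ⇒ ln(phi₀ₐ/phi₀ᵦ) = (cₐ − cᵦ)·d
d = ln(0.42/0.44) / (0.3 − 0.401) = -0.0465 / -0.101 = 0.461 km

460 m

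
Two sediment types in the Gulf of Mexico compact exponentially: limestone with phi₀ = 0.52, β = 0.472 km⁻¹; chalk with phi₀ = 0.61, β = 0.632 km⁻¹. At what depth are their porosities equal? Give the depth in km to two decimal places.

Set phi₀ₐ e^(−βₐZ) = phi₀ᵦ e^(−βᵦZ) ⇒ ln(phi₀ₐ/phi₀ᵦ) = (βₐ − βᵦ)·Z
Z = ln(0.52/0.61) / (0.472 − 0.632) = -0.1596 / -0.16 = 0.998 km

1.00 km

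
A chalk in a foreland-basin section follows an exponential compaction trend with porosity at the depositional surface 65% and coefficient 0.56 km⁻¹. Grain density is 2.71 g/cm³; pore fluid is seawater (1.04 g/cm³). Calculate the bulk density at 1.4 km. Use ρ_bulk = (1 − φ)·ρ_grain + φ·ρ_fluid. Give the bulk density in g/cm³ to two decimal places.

2.21 g/cm³

Porosity at depth: n = 0.65·exp(−0.56×1.4) = 0.65×0.4566 = 0.2968
Bulk density: ρ_b = (1−n)ρ_g + n·ρ_f = 0.7032×2.71 + 0.2968×1.04
       = 1.906 + 0.309 = 2.214 g/cm³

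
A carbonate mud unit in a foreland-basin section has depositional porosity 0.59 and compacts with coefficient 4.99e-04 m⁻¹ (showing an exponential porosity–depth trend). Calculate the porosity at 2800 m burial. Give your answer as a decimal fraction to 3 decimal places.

Working in km (1 km = 1000 m; k in km⁻¹ = k in m⁻¹ × 1000):
phi = phi₀·exp(−k·z) = 0.59 × exp(−0.499 × 2.8) = 0.59 × exp(−1.397)
  = 0.59 × 0.2473 = 0.1459

0.146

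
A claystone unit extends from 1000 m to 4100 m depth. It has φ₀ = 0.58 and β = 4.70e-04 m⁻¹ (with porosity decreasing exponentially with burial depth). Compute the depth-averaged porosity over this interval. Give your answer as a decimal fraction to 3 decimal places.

Working in km (1 km = 1000 m; β in km⁻¹ = β in m⁻¹ × 1000):
⟨φ⟩ = (1/(d₂−d₁)) ∫ φ₀ e^(−βd) dd = φ₀·(e^(−β·d₁) − e^(−β·d₂)) / (β·(d₂−d₁))
e^(−0.47×1) = 0.6250; e^(−0.47×4.1) = 0.1456
⟨φ⟩ = 0.58 × (0.6250 − 0.1456) / (0.47 × 3.1) = 0.58 × 0.3290 = 0.1908

0.191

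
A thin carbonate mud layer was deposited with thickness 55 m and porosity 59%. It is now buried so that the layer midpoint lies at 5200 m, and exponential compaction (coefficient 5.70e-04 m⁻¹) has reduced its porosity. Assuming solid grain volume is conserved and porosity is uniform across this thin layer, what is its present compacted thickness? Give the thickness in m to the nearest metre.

Working in km (1 km = 1000 m; β in km⁻¹ = β in m⁻¹ × 1000):
Porosity at 5.2 km: n = 0.59·exp(−0.57×5.2) = 0.0305
Solid-volume conservation: h(1−n) = h₀(1−n₀) ⇒ h = h₀·(1−n₀)/(1−n)
h = 0.055 × (1 − 0.59)/(1 − 0.0305) = 0.055 × 0.4229 = 0.0233 km

23 m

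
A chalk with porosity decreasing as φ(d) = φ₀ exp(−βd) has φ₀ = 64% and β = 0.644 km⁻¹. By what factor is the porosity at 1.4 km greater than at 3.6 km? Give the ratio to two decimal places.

φ(d₁)/φ(d₂) = e^(−β·d₁)/e^(−β·d₂) = e^{β(d₂−d₁)}
= exp(0.644 × 2.2) = exp(1.417) = 4.1239

4.12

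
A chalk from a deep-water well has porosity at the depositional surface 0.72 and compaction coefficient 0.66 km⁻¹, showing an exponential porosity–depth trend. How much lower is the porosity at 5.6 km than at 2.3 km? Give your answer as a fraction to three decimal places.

phi(2.3) = 0.72·e^(−0.66×2.3) = 0.1578
phi(5.6) = 0.72·e^(−0.66×5.6) = 0.0179
Δphi = 0.1578 − 0.0179 = 0.1399

0.140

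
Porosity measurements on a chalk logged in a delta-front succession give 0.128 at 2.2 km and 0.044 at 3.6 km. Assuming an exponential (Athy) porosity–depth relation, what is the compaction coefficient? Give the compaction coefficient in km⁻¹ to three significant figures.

Athy: φ(Z) = φ₀ e^(−kZ) ⇒ φ₁/φ₂ = e^{k(Z₂−Z₁)} ⇒ k = ln(φ₁/φ₂)/(Z₂−Z₁)
k = ln(0.128/0.044) / (3.6 − 2.2) = ln(2.909) / 1.4 = 1.0678 / 1.4 = 0.7627 km⁻¹

0.763 km⁻¹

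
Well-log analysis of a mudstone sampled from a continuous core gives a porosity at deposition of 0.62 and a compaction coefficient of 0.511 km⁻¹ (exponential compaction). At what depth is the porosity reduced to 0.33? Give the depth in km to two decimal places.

Invert Athy's law: z = ln(φ₀/φ) / β
z = ln(0.62/0.33) / 0.511 = ln(1.879) / 0.511 = 0.6306 / 0.511 = 1.234 km

1.23 km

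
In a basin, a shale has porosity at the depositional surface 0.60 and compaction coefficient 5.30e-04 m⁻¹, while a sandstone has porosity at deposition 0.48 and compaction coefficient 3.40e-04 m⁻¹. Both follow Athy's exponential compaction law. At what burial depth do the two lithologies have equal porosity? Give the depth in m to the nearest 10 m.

Working in km (1 km = 1000 m; β in km⁻¹ = β in m⁻¹ × 1000):
Set n₀ₐ e^(−βₐZ) = n₀ᵦ e^(−βᵦZ) ⇒ ln(n₀ₐ/n₀ᵦ) = (βₐ − βᵦ)·Z
Z = ln(0.6/0.48) / (0.53 − 0.34) = 0.2231 / 0.19 = 1.174 km

1170 m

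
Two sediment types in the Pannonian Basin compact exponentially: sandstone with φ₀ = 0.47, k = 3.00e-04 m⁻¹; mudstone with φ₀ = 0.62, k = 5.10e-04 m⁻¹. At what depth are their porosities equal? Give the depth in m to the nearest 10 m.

1320 m

Working in km (1 km = 1000 m; k in km⁻¹ = k in m⁻¹ × 1000):
Set φ₀ₐ e^(−kₐd) = φ₀ᵦ e^(−kᵦd) ⇒ ln(φ₀ₐ/φ₀ᵦ) = (kₐ − kᵦ)·d
d = ln(0.47/0.62) / (0.3 − 0.51) = -0.2770 / -0.21 = 1.319 km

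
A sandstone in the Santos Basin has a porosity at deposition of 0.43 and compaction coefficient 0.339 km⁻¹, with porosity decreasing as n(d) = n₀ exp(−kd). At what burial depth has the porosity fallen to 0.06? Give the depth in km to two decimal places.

Invert Athy's law: d = ln(n₀/n) / k
d = ln(0.43/0.06) / 0.339 = ln(7.167) / 0.339 = 1.9694 / 0.339 = 5.810 km

5.81 km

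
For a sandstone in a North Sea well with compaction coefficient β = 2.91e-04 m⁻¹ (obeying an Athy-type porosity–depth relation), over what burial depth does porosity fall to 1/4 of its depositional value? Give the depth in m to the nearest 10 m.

4760 m

Working in km (1 km = 1000 m; β in km⁻¹ = β in m⁻¹ × 1000):
φ/φ₀ = 1/4 ⇒ exp(−β·d) = 1/4 ⇒ d = ln(4) / β
d = 1.3863 / 0.291 = 4.764 km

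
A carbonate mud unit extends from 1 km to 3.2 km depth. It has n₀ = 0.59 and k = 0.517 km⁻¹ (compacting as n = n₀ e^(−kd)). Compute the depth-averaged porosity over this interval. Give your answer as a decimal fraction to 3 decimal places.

⟨n⟩ = (1/(d₂−d₁)) ∫ n₀ e^(−kd) dd = n₀·(e^(−k·d₁) − e^(−k·d₂)) / (k·(d₂−d₁))
e^(−0.517×1) = 0.5963; e^(−0.517×3.2) = 0.1912
⟨n⟩ = 0.59 × (0.5963 − 0.1912) / (0.517 × 2.2) = 0.59 × 0.3562 = 0.2101

0.210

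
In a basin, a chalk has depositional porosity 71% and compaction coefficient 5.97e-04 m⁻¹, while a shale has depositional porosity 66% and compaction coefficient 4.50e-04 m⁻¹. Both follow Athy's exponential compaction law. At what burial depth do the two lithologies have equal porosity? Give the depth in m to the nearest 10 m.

500 m

Working in km (1 km = 1000 m; k in km⁻¹ = k in m⁻¹ × 1000):
Set n₀ₐ e^(−kₐz) = n₀ᵦ e^(−kᵦz) ⇒ ln(n₀ₐ/n₀ᵦ) = (kₐ − kᵦ)·z
z = ln(0.71/0.66) / (0.597 − 0.45) = 0.0730 / 0.147 = 0.497 km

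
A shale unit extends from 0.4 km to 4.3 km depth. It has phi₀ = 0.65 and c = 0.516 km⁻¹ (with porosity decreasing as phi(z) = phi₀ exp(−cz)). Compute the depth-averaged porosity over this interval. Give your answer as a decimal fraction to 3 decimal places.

0.228

⟨phi⟩ = (1/(z₂−z₁)) ∫ phi₀ e^(−cz) dz = phi₀·(e^(−c·z₁) − e^(−c·z₂)) / (c·(z₂−z₁))
e^(−0.516×0.4) = 0.8135; e^(−0.516×4.3) = 0.1087
⟨phi⟩ = 0.65 × (0.8135 − 0.1087) / (0.516 × 3.9) = 0.65 × 0.3502 = 0.2276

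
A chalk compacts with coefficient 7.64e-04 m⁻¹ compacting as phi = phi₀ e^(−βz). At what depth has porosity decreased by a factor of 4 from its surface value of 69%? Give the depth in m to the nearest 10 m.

1810 m

Working in km (1 km = 1000 m; β in km⁻¹ = β in m⁻¹ × 1000):
phi/phi₀ = 1/4 ⇒ exp(−β·z) = 1/4 ⇒ z = ln(4) / β
z = 1.3863 / 0.764 = 1.815 km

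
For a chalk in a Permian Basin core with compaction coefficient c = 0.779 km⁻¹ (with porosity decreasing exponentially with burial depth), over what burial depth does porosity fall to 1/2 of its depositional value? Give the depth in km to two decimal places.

0.89 km

φ/φ₀ = 1/2 ⇒ exp(−c·z) = 1/2 ⇒ z = ln(2) / c
z = 0.6931 / 0.779 = 0.890 km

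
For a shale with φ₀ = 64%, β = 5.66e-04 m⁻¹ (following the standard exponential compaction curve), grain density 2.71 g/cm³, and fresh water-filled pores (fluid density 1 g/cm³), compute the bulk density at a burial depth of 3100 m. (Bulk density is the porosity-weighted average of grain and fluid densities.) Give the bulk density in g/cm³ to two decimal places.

Working in km (1 km = 1000 m; β in km⁻¹ = β in m⁻¹ × 1000):
Porosity at depth: φ = 0.64·exp(−0.566×3.1) = 0.64×0.1730 = 0.1107
Bulk density: ρ_b = (1−φ)ρ_g + φ·ρ_f = 0.8893×2.71 + 0.1107×1
       = 2.410 + 0.111 = 2.521 g/cm³

2.52 g/cm³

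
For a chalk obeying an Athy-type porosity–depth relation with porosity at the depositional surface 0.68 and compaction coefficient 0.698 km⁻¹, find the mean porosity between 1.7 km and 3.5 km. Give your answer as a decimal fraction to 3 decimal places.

⟨phi⟩ = (1/(z₂−z₁)) ∫ phi₀ e^(−βz) dz = phi₀·(e^(−β·z₁) − e^(−β·z₂)) / (β·(z₂−z₁))
e^(−0.698×1.7) = 0.3053; e^(−0.698×3.5) = 0.0869
⟨phi⟩ = 0.68 × (0.3053 − 0.0869) / (0.698 × 1.8) = 0.68 × 0.1738 = 0.1182

0.118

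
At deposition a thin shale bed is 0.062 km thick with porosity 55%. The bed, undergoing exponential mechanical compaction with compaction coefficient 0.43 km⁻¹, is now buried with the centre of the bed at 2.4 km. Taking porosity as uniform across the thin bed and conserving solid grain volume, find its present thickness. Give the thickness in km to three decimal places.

0.035 km

Porosity at 2.4 km: n = 0.55·exp(−0.43×2.4) = 0.1960
Solid-volume conservation: h(1−n) = h₀(1−n₀) ⇒ h = h₀·(1−n₀)/(1−n)
h = 0.062 × (1 − 0.55)/(1 − 0.1960) = 0.062 × 0.5597 = 0.0347 km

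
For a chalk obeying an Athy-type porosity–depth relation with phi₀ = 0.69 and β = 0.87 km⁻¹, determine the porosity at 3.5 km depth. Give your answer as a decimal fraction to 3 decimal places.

0.033

phi = phi₀·exp(−β·d) = 0.69 × exp(−0.87 × 3.5) = 0.69 × exp(−3.045)
  = 0.69 × 0.0476 = 0.0328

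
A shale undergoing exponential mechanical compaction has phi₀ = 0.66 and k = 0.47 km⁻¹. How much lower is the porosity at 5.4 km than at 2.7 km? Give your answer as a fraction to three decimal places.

phi(2.7) = 0.66·e^(−0.47×2.7) = 0.1855
phi(5.4) = 0.66·e^(−0.47×5.4) = 0.0522
Δphi = 0.1855 − 0.0522 = 0.1334

0.133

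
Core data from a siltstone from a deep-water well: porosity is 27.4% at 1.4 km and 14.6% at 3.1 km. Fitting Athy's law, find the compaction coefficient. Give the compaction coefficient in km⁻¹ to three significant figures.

0.370 km⁻¹

Athy: φ(Z) = φ₀ e^(−βZ) ⇒ φ₁/φ₂ = e^{β(Z₂−Z₁)} ⇒ β = ln(φ₁/φ₂)/(Z₂−Z₁)
β = ln(0.274/0.146) / (3.1 − 1.4) = ln(1.877) / 1.7 = 0.6295 / 1.7 = 0.3703 km⁻¹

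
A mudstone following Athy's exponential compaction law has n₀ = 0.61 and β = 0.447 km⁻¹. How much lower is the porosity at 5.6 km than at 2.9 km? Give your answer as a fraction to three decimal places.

n(2.9) = 0.61·e^(−0.447×2.9) = 0.1669
n(5.6) = 0.61·e^(−0.447×5.6) = 0.0499
Δn = 0.1669 − 0.0499 = 0.1169

0.117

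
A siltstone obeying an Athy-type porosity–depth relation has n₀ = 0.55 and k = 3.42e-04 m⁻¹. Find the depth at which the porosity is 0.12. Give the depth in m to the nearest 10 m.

4450 m

Working in km (1 km = 1000 m; k in km⁻¹ = k in m⁻¹ × 1000):
Invert Athy's law: z = ln(n₀/n) / k
z = ln(0.55/0.12) / 0.342 = ln(4.583) / 0.342 = 1.5224 / 0.342 = 4.452 km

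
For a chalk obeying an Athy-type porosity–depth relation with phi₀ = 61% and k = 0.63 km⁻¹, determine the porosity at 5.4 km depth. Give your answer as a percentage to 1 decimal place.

2.0%

phi = phi₀·exp(−k·Z) = 0.61 × exp(−0.63 × 5.4) = 0.61 × exp(−3.402)
  = 0.61 × 0.0333 = 0.0203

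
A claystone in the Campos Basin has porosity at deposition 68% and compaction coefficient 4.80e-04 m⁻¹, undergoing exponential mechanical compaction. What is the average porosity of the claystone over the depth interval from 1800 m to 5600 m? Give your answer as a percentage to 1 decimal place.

13.2%

Working in km (1 km = 1000 m; β in km⁻¹ = β in m⁻¹ × 1000):
⟨φ⟩ = (1/(z₂−z₁)) ∫ φ₀ e^(−βz) dz = φ₀·(e^(−β·z₁) − e^(−β·z₂)) / (β·(z₂−z₁))
e^(−0.48×1.8) = 0.4215; e^(−0.48×5.6) = 0.0680
⟨φ⟩ = 0.68 × (0.4215 − 0.0680) / (0.48 × 3.8) = 0.68 × 0.1938 = 0.1318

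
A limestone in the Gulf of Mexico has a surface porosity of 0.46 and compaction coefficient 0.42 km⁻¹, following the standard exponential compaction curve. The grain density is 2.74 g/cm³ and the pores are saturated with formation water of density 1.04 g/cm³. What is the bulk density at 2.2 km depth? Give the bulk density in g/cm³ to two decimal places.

Porosity at depth: phi = 0.46·exp(−0.42×2.2) = 0.46×0.3969 = 0.1826
Bulk density: ρ_b = (1−phi)ρ_g + phi·ρ_f = 0.8174×2.74 + 0.1826×1.04
       = 2.240 + 0.190 = 2.430 g/cm³

2.43 g/cm³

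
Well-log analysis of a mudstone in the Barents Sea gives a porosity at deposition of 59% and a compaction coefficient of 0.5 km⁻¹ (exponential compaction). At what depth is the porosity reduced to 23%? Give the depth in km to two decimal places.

Invert Athy's law: Z = ln(φ₀/φ) / k
Z = ln(0.59/0.23) / 0.5 = ln(2.565) / 0.5 = 0.9420 / 0.5 = 1.884 km

1.88 km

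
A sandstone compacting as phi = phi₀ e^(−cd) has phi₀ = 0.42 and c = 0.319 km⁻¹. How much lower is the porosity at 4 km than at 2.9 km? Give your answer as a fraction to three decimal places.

0.049

phi(2.9) = 0.42·e^(−0.319×2.9) = 0.1665
phi(4) = 0.42·e^(−0.319×4) = 0.1172
Δphi = 0.1665 − 0.1172 = 0.0493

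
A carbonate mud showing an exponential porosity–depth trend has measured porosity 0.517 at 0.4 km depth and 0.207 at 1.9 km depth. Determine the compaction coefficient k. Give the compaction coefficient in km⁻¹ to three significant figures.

0.610 km⁻¹

Athy: phi(d) = phi₀ e^(−kd) ⇒ phi₁/phi₂ = e^{k(d₂−d₁)} ⇒ k = ln(phi₁/phi₂)/(d₂−d₁)
k = ln(0.517/0.207) / (1.9 − 0.4) = ln(2.498) / 1.5 = 0.9153 / 1.5 = 0.6102 km⁻¹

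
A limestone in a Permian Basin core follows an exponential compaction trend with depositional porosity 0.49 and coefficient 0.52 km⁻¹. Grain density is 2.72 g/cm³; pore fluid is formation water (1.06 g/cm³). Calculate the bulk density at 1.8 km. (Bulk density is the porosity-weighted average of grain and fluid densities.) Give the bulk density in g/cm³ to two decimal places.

Porosity at depth: phi = 0.49·exp(−0.52×1.8) = 0.49×0.3922 = 0.1922
Bulk density: ρ_b = (1−phi)ρ_g + phi·ρ_f = 0.8078×2.72 + 0.1922×1.06
       = 2.197 + 0.204 = 2.401 g/cm³

2.40 g/cm³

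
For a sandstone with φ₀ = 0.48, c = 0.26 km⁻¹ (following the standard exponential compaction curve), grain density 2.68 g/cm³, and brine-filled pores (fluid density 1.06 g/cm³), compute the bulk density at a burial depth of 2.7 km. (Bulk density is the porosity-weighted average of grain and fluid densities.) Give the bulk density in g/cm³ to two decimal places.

2.29 g/cm³

Porosity at depth: φ = 0.48·exp(−0.26×2.7) = 0.48×0.4956 = 0.2379
Bulk density: ρ_b = (1−φ)ρ_g + φ·ρ_f = 0.7621×2.68 + 0.2379×1.06
       = 2.042 + 0.252 = 2.295 g/cm³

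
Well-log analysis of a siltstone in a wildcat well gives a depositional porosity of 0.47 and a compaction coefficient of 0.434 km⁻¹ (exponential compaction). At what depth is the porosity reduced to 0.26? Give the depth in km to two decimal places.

1.36 km

Invert Athy's law: d = ln(n₀/n) / c
d = ln(0.47/0.26) / 0.434 = ln(1.808) / 0.434 = 0.5921 / 0.434 = 1.364 km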